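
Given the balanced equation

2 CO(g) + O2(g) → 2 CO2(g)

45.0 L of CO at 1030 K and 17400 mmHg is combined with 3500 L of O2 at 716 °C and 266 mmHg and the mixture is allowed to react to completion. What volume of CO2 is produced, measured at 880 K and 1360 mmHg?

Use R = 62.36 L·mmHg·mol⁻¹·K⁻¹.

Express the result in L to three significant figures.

492 L

n(CO) = PV/RT = (17400 × 45.0) / (62.36 × 1030) = 12.19 mol
n(O2) = PV/RT = (266 × 3500) / (62.36 × 989.15) = 15.09 mol
For 12.19 mol CO, stoichiometry requires (1/2) × 12.19 = 6.095 mol O2; 15.09 mol is available, so CO is limiting.
n(CO2) = (2/2) × 12.19 = 12.19 mol
V(CO2) = nRT/P = 12.19 × 62.36 × 880 / 1360 = 491.9 L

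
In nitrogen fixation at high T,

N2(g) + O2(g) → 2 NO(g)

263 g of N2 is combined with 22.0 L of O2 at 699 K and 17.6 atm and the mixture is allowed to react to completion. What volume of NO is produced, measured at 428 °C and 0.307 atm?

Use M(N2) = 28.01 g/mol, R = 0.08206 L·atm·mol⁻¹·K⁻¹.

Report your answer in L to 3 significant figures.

2530 L

n(N2) = 263 / 28.01 = 9.390 mol
n(O2) = PV/RT = (17.6 × 22.0) / (0.08206 × 699) = 6.750 mol
For 9.390 mol N2, stoichiometry requires (1/1) × 9.390 = 9.390 mol O2; 6.750 mol is available, so O2 is limiting.
n(NO) = (2/1) × 6.750 = 13.50 mol
V(NO) = nRT/P = 13.50 × 0.08206 × 701.15 / 0.307 = 2530 L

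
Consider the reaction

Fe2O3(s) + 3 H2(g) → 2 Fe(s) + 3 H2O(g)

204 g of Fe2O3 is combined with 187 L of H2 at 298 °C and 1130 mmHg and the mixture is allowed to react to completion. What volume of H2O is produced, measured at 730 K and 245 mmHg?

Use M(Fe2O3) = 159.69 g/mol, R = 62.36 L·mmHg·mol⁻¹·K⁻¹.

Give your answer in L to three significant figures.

n(Fe2O3) = 204 / 159.69 = 1.277 mol
n(H2) = PV/RT = (1130 × 187) / (62.36 × 571.15) = 5.933 mol
For 1.277 mol Fe2O3, stoichiometry requires (3/1) × 1.277 = 3.831 mol H2; 5.933 mol is available, so Fe2O3 is limiting.
n(H2O) = (3/1) × 1.277 = 3.831 mol
V(H2O) = nRT/P = 3.831 × 62.36 × 730 / 245 = 711.8 L

712 L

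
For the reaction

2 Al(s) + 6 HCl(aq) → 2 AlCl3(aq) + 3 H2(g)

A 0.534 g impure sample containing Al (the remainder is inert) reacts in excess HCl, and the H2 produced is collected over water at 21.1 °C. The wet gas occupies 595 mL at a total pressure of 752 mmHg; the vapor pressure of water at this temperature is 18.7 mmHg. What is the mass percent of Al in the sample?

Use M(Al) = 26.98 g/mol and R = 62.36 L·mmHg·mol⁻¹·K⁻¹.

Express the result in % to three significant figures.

P(H2) = 752 − 18.7 = 733.3 mmHg
n(H2) = PV/RT = (733.3 × 0.5950) / (62.36 × 294.25) = 0.02378 mol
n(Al) = (2/3) × 0.02378 = 0.01585 mol
m(Al) = 0.01585 × 26.98 = 0.4276 g
%Al = 0.4276 / 0.534 × 100 = 80.07%

80.1 %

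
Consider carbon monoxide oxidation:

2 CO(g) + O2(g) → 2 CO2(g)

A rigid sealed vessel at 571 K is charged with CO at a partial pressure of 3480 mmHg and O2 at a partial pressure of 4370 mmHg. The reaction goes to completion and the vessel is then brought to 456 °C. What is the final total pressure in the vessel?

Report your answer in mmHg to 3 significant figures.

At constant V, partial pressures at 571 K are proportional to moles, so apply stoichiometry directly to pressures.
P(O2) required for 3480 mmHg of CO = (1/2) × 3480 = 1740 mmHg; available 4370 mmHg, so CO is limiting.
P(O2) remaining = 4370 − (1/2) × 3480 = 2630 mmHg
P(gaseous products) = (2)/2 × 3480 = 3480 mmHg
P_total at 571 K = 2630 + 3480 = 6110 mmHg
Scaling to 456 °C: P = 6110 × 729.15/571 = 7802 mmHg

7800 mmHg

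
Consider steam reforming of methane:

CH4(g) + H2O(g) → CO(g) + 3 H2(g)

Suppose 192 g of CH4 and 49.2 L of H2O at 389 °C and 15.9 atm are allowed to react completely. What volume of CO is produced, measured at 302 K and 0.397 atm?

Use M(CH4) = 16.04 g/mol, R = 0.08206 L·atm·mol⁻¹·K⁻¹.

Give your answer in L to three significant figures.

747 L

n(CH4) = 192 / 16.04 = 11.97 mol
n(H2O) = PV/RT = (15.9 × 49.2) / (0.08206 × 662.15) = 14.40 mol
For 11.97 mol CH4, stoichiometry requires (1/1) × 11.97 = 11.97 mol H2O; 14.40 mol is available, so CH4 is limiting.
n(CO) = (1/1) × 11.97 = 11.97 mol
V(CO) = nRT/P = 11.97 × 0.08206 × 302 / 0.397 = 747.2 L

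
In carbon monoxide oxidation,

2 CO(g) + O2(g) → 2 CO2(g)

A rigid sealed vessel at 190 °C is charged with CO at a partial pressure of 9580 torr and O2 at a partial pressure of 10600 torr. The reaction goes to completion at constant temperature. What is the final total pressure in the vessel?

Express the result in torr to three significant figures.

15400 torr

With V and T fixed, P_i ∝ n_i, so the mole ratios apply directly to partial pressures at 190 °C.
P(O2) required for 9580 torr of CO = (1/2) × 9580 = 4790 torr; available 10600 torr, so CO is limiting.
P(O2) remaining = 10600 − (1/2) × 9580 = 5810 torr
P(gaseous products) = (2)/2 × 9580 = 9580 torr
P_total at 190 °C = 5810 + 9580 = 15390 torr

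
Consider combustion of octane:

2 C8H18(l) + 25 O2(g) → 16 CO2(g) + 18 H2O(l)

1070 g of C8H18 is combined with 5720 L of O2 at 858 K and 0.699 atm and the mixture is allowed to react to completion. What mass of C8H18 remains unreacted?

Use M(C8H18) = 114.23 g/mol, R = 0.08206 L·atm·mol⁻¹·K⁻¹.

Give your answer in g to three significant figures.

n(C8H18) = 1070 / 114.23 = 9.367 mol
n(O2) = PV/RT = (0.699 × 5720) / (0.08206 × 858) = 56.79 mol
For 9.367 mol C8H18, stoichiometry requires (25/2) × 9.367 = 117.1 mol O2; 56.79 mol is available, so O2 is limiting.
n(C8H18) consumed = (2/25) × 56.79 = 4.543 mol; remaining = 9.367 − 4.543 = 4.824 mol
m(C8H18) = 4.824 × 114.23 = 551.0 g

551 g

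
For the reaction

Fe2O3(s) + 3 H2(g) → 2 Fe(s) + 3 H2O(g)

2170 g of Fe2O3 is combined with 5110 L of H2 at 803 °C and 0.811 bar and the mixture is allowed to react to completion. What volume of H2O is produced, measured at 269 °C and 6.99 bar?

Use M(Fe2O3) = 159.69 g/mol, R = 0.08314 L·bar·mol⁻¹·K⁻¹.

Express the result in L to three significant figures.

263 L

n(Fe2O3) = 2170 / 159.69 = 13.59 mol
n(H2) = PV/RT = (0.811 × 5110) / (0.08314 × 1076.15) = 46.32 mol
For 13.59 mol Fe2O3, stoichiometry requires (3/1) × 13.59 = 40.77 mol H2; 46.32 mol is available, so Fe2O3 is limiting.
n(H2O) = (3/1) × 13.59 = 40.77 mol
V(H2O) = nRT/P = 40.77 × 0.08314 × 542.15 / 6.99 = 262.9 L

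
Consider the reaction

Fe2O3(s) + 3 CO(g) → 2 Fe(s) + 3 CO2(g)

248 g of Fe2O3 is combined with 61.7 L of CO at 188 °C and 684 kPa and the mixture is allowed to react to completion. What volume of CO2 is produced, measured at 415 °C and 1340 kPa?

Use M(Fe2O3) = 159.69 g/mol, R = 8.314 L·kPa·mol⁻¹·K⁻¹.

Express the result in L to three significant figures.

n(Fe2O3) = 248 / 159.69 = 1.553 mol
n(CO) = PV/RT = (684 × 61.7) / (8.314 × 461.15) = 11.01 mol
For 1.553 mol Fe2O3, stoichiometry requires (3/1) × 1.553 = 4.659 mol CO; 11.01 mol is available, so Fe2O3 is limiting.
n(CO2) = (3/1) × 1.553 = 4.659 mol
V(CO2) = nRT/P = 4.659 × 8.314 × 688.15 / 1340 = 19.89 L

19.9 L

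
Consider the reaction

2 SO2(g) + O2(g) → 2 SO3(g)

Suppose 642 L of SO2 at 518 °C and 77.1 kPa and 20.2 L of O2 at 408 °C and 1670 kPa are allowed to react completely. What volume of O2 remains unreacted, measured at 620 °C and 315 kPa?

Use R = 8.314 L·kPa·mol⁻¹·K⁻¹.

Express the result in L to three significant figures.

51.7 L

n(SO2) = PV/RT = (77.1 × 642) / (8.314 × 791.15) = 7.525 mol
n(O2) = PV/RT = (1670 × 20.2) / (8.314 × 681.15) = 5.957 mol
For 7.525 mol SO2, stoichiometry requires (1/2) × 7.525 = 3.763 mol O2; 5.957 mol is available, so SO2 is limiting.
n(O2) consumed = (1/2) × 7.525 = 3.763 mol; remaining = 5.957 − 3.763 = 2.194 mol
V(O2) = nRT/P = 2.194 × 8.314 × 893.15 / 315 = 51.72 L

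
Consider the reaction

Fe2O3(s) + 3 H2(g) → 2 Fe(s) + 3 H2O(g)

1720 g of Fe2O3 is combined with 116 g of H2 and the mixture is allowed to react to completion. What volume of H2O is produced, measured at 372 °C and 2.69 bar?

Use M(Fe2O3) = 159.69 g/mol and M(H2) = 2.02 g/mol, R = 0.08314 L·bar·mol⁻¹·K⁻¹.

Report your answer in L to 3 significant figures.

644 L

n(Fe2O3) = 1720 / 159.69 = 10.77 mol
n(H2) = 116 / 2.02 = 57.43 mol
For 10.77 mol Fe2O3, stoichiometry requires (3/1) × 10.77 = 32.31 mol H2; 57.43 mol is available, so Fe2O3 is limiting.
n(H2O) = (3/1) × 10.77 = 32.31 mol
V(H2O) = nRT/P = 32.31 × 0.08314 × 645.15 / 2.69 = 644.3 L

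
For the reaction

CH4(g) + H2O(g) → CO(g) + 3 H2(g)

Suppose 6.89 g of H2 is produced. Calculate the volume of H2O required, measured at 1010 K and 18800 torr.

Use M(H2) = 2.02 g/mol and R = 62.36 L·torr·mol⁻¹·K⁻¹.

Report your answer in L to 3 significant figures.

n(H2) = 6.890 / 2.02 = 3.411 mol
n(H2O) = (1/3) × 3.411 = 1.137 mol
V = nRT/P = 1.137 × 62.36 × 1010 / 18800 = 3.809 L

3.81 L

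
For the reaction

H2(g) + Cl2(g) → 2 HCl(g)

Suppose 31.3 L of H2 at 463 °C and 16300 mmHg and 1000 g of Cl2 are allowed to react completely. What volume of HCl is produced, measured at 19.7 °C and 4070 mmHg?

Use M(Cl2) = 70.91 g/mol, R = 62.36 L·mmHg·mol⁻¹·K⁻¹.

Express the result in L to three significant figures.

n(H2) = PV/RT = (16300 × 31.3) / (62.36 × 736.15) = 11.11 mol
n(Cl2) = 1000 / 70.91 = 14.10 mol
For 11.11 mol H2, stoichiometry requires (1/1) × 11.11 = 11.11 mol Cl2; 14.10 mol is available, so H2 is limiting.
n(HCl) = (2/1) × 11.11 = 22.22 mol
V(HCl) = nRT/P = 22.22 × 62.36 × 292.85 / 4070 = 99.70 L

99.7 L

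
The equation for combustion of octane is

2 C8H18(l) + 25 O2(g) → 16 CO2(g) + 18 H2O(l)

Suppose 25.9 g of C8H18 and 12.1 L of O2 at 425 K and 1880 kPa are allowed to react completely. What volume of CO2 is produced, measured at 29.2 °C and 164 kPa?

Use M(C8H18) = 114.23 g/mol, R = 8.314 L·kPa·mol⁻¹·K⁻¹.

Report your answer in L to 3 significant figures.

n(C8H18) = 25.9 / 114.23 = 0.2267 mol
n(O2) = PV/RT = (1880 × 12.1) / (8.314 × 425) = 6.438 mol
For 0.2267 mol C8H18, stoichiometry requires (25/2) × 0.2267 = 2.834 mol O2; 6.438 mol is available, so C8H18 is limiting.
n(CO2) = (16/2) × 0.2267 = 1.814 mol
V(CO2) = nRT/P = 1.814 × 8.314 × 302.35 / 164 = 27.80 L

27.8 L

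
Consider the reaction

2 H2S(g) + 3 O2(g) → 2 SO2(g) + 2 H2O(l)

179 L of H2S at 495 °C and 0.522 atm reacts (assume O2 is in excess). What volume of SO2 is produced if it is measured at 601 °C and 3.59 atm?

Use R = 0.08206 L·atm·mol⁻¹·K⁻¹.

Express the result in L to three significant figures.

n(H2S) = PV/RT = (0.522 × 179) / (0.08206 × 768.15) = 1.482 mol
n(SO2) = (2/2) × 1.482 = 1.482 mol
V = nRT/P = 1.482 × 0.08206 × 874.15 / 3.59 = 29.61 L

29.6 L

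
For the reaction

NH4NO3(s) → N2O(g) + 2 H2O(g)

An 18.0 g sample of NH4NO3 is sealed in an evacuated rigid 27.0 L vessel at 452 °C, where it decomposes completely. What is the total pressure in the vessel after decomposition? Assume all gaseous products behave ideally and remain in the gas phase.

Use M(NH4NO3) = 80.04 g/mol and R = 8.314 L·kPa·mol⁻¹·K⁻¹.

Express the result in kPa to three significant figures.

n(NH4NO3) = 18.0 / 80.04 = 0.2249 mol
n(gas produced) = (3/1) × 0.2249 = 0.6747 mol
P = nRT/V = 0.6747 × 8.314 × 725.15 / 27.0 = 150.7 kPa

151 kPa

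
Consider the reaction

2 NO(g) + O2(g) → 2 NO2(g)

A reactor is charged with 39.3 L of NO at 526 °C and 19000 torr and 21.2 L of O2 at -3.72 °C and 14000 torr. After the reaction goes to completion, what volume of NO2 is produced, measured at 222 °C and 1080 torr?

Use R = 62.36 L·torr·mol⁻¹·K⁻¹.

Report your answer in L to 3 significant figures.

428 L

n(NO) = PV/RT = (19000 × 39.3) / (62.36 × 799.15) = 14.98 mol
n(O2) = PV/RT = (14000 × 21.2) / (62.36 × 269.43) = 17.66 mol
For 14.98 mol NO, stoichiometry requires (1/2) × 14.98 = 7.490 mol O2; 17.66 mol is available, so NO is limiting.
n(NO2) = (2/2) × 14.98 = 14.98 mol
V(NO2) = nRT/P = 14.98 × 62.36 × 495.15 / 1080 = 428.3 L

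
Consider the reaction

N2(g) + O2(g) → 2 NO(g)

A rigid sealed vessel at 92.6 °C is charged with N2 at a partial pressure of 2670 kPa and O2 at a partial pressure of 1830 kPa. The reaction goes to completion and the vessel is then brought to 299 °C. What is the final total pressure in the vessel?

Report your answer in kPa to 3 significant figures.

7040 kPa

With V and T fixed, P_i ∝ n_i, so the mole ratios apply directly to partial pressures at 92.6 °C.
P(O2) required for 2670 kPa of N2 = (1/1) × 2670 = 2670 kPa; available 1830 kPa, so O2 is limiting.
P(N2) remaining = 2670 − (1/1) × 1830 = 840.0 kPa
P(gaseous products) = (2)/1 × 1830 = 3660 kPa
P_total at 92.6 °C = 840.0 + 3660 = 4500 kPa
Scaling to 299 °C: P = 4500 × 572.15/365.75 = 7039 kPa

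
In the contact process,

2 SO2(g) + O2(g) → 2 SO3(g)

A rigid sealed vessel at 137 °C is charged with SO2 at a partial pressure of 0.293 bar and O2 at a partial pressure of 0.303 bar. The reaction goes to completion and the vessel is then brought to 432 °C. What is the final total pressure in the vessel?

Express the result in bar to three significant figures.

0.773 bar

At constant V, partial pressures at 137 °C are proportional to moles, so apply stoichiometry directly to pressures.
P(O2) required for 0.293 bar of SO2 = (1/2) × 0.293 = 0.1465 bar; available 0.303 bar, so SO2 is limiting.
P(O2) remaining = 0.303 − (1/2) × 0.293 = 0.1565 bar
P(gaseous products) = (2)/2 × 0.293 = 0.2930 bar
P_total at 137 °C = 0.1565 + 0.2930 = 0.4495 bar
Scaling to 432 °C: P = 0.4495 × 705.15/410.15 = 0.7728 bar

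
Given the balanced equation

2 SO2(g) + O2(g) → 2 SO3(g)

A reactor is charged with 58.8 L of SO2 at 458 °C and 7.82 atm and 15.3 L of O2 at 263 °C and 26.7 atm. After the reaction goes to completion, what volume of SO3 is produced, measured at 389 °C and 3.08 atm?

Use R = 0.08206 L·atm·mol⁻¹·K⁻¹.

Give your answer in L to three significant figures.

n(SO2) = PV/RT = (7.82 × 58.8) / (0.08206 × 731.15) = 7.664 mol
n(O2) = PV/RT = (26.7 × 15.3) / (0.08206 × 536.15) = 9.285 mol
For 7.664 mol SO2, stoichiometry requires (1/2) × 7.664 = 3.832 mol O2; 9.285 mol is available, so SO2 is limiting.
n(SO3) = (2/2) × 7.664 = 7.664 mol
V(SO3) = nRT/P = 7.664 × 0.08206 × 662.15 / 3.08 = 135.2 L

135 L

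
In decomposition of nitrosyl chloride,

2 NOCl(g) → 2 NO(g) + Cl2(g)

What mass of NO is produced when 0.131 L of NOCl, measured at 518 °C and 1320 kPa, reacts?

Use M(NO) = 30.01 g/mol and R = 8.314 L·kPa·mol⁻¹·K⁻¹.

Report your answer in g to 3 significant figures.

0.789 g

n(NOCl) = PV/RT = (1320 × 0.131) / (8.314 × 791.15) = 0.02629 mol
n(NO) = (2/2) × 0.02629 = 0.02629 mol
m(NO) = 0.02629 × 30.01 = 0.7890 g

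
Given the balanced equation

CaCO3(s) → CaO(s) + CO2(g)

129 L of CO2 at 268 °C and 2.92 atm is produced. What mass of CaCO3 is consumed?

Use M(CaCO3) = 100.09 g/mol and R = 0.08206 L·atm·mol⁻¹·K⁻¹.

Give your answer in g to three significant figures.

n(CO2) = PV/RT = (2.92 × 129) / (0.08206 × 541.15) = 8.482 mol
n(CaCO3) = (1/1) × 8.482 = 8.482 mol
m(CaCO3) = 8.482 × 100.09 = 849.0 g

849 g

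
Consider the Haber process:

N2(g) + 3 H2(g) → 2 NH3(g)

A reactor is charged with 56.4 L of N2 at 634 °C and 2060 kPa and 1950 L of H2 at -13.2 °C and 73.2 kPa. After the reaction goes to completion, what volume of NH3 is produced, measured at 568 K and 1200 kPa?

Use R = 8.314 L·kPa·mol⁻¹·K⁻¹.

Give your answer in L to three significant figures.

121 L

n(N2) = PV/RT = (2060 × 56.4) / (8.314 × 907.15) = 15.40 mol
n(H2) = PV/RT = (73.2 × 1950) / (8.314 × 259.95) = 66.05 mol
For 15.40 mol N2, stoichiometry requires (3/1) × 15.40 = 46.20 mol H2; 66.05 mol is available, so N2 is limiting.
n(NH3) = (2/1) × 15.40 = 30.80 mol
V(NH3) = nRT/P = 30.80 × 8.314 × 568 / 1200 = 121.2 L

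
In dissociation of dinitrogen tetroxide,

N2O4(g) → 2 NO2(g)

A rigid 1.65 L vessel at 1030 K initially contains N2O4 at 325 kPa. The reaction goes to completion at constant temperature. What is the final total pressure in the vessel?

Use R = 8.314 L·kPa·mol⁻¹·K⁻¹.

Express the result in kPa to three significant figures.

650 kPa

Since T and V are fixed, P_final/P_initial = n_final/n_initial = 2/1.
P_final = (2/1) × 325 = 650.0 kPa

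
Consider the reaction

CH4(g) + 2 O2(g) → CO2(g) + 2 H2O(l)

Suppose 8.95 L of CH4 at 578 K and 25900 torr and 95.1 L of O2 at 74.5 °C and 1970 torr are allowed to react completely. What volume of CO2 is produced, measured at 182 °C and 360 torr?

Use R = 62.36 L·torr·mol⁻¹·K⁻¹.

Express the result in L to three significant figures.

n(CH4) = PV/RT = (25900 × 8.95) / (62.36 × 578) = 6.431 mol
n(O2) = PV/RT = (1970 × 95.1) / (62.36 × 347.65) = 8.642 mol
For 6.431 mol CH4, stoichiometry requires (2/1) × 6.431 = 12.86 mol O2; 8.642 mol is available, so O2 is limiting.
n(CO2) = (1/2) × 8.642 = 4.321 mol
V(CO2) = nRT/P = 4.321 × 62.36 × 455.15 / 360 = 340.7 L

341 L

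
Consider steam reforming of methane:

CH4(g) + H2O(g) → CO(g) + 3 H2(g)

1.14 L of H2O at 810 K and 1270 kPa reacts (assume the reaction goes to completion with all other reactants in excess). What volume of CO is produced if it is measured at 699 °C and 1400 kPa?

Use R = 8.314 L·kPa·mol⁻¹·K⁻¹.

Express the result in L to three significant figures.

1.24 L

n(H2O) = PV/RT = (1270 × 1.14) / (8.314 × 810) = 0.2150 mol
n(CO) = (1/1) × 0.2150 = 0.2150 mol
V = nRT/P = 0.2150 × 8.314 × 972.15 / 1400 = 1.241 L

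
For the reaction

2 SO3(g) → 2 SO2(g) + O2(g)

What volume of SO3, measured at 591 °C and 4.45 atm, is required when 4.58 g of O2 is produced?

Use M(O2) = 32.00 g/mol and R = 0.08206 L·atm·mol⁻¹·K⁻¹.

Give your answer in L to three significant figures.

4.56 L

n(O2) = 4.580 / 32.00 = 0.1431 mol
n(SO3) = (2/1) × 0.1431 = 0.2862 mol
V = nRT/P = 0.2862 × 0.08206 × 864.15 / 4.45 = 4.561 L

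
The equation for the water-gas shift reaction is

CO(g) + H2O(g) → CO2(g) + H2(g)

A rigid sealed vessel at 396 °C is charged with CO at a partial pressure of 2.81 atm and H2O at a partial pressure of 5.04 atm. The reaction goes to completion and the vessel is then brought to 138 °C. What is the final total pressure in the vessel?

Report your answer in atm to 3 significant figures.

With V and T fixed, P_i ∝ n_i, so the mole ratios apply directly to partial pressures at 396 °C.
P(H2O) required for 2.81 atm of CO = (1/1) × 2.81 = 2.810 atm; available 5.04 atm, so CO is limiting.
P(H2O) remaining = 5.04 − (1/1) × 2.81 = 2.230 atm
P(gaseous products) = (1+1)/1 × 2.81 = 5.620 atm
P_total at 396 °C = 2.230 + 5.620 = 7.850 atm
Scaling to 138 °C: P = 7.850 × 411.15/669.15 = 4.823 atm

4.82 atm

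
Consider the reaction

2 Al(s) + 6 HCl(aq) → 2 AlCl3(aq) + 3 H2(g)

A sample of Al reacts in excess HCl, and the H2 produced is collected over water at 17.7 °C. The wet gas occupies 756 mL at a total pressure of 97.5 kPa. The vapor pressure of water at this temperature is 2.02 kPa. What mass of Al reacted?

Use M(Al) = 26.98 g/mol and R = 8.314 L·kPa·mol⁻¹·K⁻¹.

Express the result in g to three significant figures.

0.537 g

P(H2) = 97.5 − 2.02 = 95.48 kPa
n(H2) = PV/RT = (95.48 × 0.7560) / (8.314 × 290.85) = 0.02985 mol
n(Al) = (2/3) × 0.02985 = 0.01990 mol
m(Al) = 0.01990 × 26.98 = 0.5369 g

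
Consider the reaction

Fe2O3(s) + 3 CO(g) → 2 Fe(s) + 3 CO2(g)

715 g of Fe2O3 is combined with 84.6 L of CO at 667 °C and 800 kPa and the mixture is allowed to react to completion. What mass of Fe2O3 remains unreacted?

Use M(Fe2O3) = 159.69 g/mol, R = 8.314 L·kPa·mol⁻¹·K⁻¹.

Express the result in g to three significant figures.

n(Fe2O3) = 715 / 159.69 = 4.477 mol
n(CO) = PV/RT = (800 × 84.6) / (8.314 × 940.15) = 8.659 mol
For 4.477 mol Fe2O3, stoichiometry requires (3/1) × 4.477 = 13.43 mol CO; 8.659 mol is available, so CO is limiting.
n(Fe2O3) consumed = (1/3) × 8.659 = 2.886 mol; remaining = 4.477 − 2.886 = 1.591 mol
m(Fe2O3) = 1.591 × 159.69 = 254.1 g

254 g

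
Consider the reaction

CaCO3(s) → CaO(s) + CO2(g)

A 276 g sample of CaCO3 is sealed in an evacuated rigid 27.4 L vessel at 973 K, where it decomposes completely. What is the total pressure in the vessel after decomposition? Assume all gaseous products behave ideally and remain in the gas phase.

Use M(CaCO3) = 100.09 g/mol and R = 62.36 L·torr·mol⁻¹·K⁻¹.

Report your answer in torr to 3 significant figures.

n(CaCO3) = 276 / 100.09 = 2.758 mol
n(gas produced) = (1/1) × 2.758 = 2.758 mol
P = nRT/V = 2.758 × 62.36 × 973 / 27.4 = 6107 torr

6110 torr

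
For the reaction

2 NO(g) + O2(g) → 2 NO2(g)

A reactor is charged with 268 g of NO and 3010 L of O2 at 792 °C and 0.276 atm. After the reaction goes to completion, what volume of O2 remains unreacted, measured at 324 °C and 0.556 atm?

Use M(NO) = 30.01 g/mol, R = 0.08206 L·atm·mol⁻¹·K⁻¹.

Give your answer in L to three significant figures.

n(NO) = 268 / 30.01 = 8.930 mol
n(O2) = PV/RT = (0.276 × 3010) / (0.08206 × 1065.15) = 9.505 mol
For 8.930 mol NO, stoichiometry requires (1/2) × 8.930 = 4.465 mol O2; 9.505 mol is available, so NO is limiting.
n(O2) consumed = (1/2) × 8.930 = 4.465 mol; remaining = 9.505 − 4.465 = 5.040 mol
V(O2) = nRT/P = 5.040 × 0.08206 × 597.15 / 0.556 = 444.2 L

444 L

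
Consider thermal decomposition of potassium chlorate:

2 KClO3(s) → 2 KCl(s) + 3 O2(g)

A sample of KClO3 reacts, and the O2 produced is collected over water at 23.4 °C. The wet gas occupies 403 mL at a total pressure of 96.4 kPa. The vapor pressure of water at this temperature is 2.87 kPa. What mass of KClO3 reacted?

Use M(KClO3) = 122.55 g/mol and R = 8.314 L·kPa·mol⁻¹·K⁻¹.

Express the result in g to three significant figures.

1.25 g

P(O2) = 96.4 − 2.87 = 93.53 kPa
n(O2) = PV/RT = (93.53 × 0.4030) / (8.314 × 296.55) = 0.01529 mol
n(KClO3) = (2/3) × 0.01529 = 0.01019 mol
m(KClO3) = 0.01019 × 122.55 = 1.249 g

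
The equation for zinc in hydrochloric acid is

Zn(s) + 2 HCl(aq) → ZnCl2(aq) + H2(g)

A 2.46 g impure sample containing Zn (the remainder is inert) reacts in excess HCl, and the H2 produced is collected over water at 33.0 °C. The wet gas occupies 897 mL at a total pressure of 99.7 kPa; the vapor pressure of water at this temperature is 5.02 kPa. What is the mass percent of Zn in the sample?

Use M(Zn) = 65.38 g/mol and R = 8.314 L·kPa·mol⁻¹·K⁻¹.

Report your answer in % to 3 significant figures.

P(H2) = 99.7 − 5.02 = 94.68 kPa
n(H2) = PV/RT = (94.68 × 0.8970) / (8.314 × 306.15) = 0.03337 mol
n(Zn) = (1/1) × 0.03337 = 0.03337 mol
m(Zn) = 0.03337 × 65.38 = 2.182 g
%Zn = 2.182 / 2.46 × 100 = 88.70%

88.7 %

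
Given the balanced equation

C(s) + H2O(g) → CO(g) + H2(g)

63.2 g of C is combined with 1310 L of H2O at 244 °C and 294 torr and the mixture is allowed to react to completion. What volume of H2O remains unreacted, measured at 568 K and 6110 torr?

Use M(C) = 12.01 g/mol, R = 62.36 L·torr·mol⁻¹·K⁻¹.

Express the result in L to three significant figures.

n(C) = 63.2 / 12.01 = 5.262 mol
n(H2O) = PV/RT = (294 × 1310) / (62.36 × 517.15) = 11.94 mol
For 5.262 mol C, stoichiometry requires (1/1) × 5.262 = 5.262 mol H2O; 11.94 mol is available, so C is limiting.
n(H2O) consumed = (1/1) × 5.262 = 5.262 mol; remaining = 11.94 − 5.262 = 6.678 mol
V(H2O) = nRT/P = 6.678 × 62.36 × 568 / 6110 = 38.71 L

38.7 L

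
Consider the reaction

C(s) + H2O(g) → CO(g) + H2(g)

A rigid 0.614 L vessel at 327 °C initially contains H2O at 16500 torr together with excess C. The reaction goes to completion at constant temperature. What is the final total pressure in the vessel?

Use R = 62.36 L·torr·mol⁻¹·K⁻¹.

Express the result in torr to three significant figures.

At constant T and V, P ∝ n(gas): 1 mol gas → 2 mol gas.
P_final = (2/1) × 16500 = 33000 torr

33000 torr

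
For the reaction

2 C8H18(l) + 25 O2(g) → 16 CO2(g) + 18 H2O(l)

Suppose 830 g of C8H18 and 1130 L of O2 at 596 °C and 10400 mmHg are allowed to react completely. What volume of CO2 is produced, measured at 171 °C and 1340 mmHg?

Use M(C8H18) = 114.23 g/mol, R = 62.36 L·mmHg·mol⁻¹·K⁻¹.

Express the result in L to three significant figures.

n(C8H18) = 830 / 114.23 = 7.266 mol
n(O2) = PV/RT = (10400 × 1130) / (62.36 × 869.15) = 216.8 mol
For 7.266 mol C8H18, stoichiometry requires (25/2) × 7.266 = 90.83 mol O2; 216.8 mol is available, so C8H18 is limiting.
n(CO2) = (16/2) × 7.266 = 58.13 mol
V(CO2) = nRT/P = 58.13 × 62.36 × 444.15 / 1340 = 1202 L

1200 L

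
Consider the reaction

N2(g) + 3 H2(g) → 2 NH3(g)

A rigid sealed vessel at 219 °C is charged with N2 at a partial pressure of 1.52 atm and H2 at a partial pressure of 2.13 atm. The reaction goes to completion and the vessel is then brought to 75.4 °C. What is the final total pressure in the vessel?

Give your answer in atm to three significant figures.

1.58 atm

At constant V, partial pressures at 219 °C are proportional to moles, so apply stoichiometry directly to pressures.
P(H2) required for 1.52 atm of N2 = (3/1) × 1.52 = 4.560 atm; available 2.13 atm, so H2 is limiting.
P(N2) remaining = 1.52 − (1/3) × 2.13 = 0.8100 atm
P(gaseous products) = (2)/3 × 2.13 = 1.420 atm
P_total at 219 °C = 0.8100 + 1.420 = 2.230 atm
Scaling to 75.4 °C: P = 2.230 × 348.55/492.15 = 1.579 atm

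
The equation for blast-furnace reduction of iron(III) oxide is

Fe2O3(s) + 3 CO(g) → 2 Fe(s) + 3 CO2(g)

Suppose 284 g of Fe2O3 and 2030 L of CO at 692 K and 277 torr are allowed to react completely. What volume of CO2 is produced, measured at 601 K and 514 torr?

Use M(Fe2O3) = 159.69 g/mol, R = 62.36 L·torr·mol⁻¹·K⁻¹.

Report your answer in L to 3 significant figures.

389 L

n(Fe2O3) = 284 / 159.69 = 1.778 mol
n(CO) = PV/RT = (277 × 2030) / (62.36 × 692) = 13.03 mol
For 1.778 mol Fe2O3, stoichiometry requires (3/1) × 1.778 = 5.334 mol CO; 13.03 mol is available, so Fe2O3 is limiting.
n(CO2) = (3/1) × 1.778 = 5.334 mol
V(CO2) = nRT/P = 5.334 × 62.36 × 601 / 514 = 388.9 L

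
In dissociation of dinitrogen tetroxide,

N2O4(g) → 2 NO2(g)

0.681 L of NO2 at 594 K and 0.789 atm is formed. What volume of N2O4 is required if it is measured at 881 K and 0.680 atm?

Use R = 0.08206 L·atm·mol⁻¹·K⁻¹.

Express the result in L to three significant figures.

n(NO2) = PV/RT = (0.789 × 0.681) / (0.08206 × 594) = 0.01102 mol
n(N2O4) = (1/2) × 0.01102 = 0.005510 mol
V = nRT/P = 0.005510 × 0.08206 × 881 / 0.680 = 0.5858 L

0.586 L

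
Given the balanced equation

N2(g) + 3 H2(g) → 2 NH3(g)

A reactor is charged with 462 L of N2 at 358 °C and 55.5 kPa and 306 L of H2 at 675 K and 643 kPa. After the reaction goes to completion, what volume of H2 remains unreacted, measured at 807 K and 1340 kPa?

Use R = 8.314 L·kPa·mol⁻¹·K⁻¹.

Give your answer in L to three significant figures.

n(N2) = PV/RT = (55.5 × 462) / (8.314 × 631.15) = 4.886 mol
n(H2) = PV/RT = (643 × 306) / (8.314 × 675) = 35.06 mol
For 4.886 mol N2, stoichiometry requires (3/1) × 4.886 = 14.66 mol H2; 35.06 mol is available, so N2 is limiting.
n(H2) consumed = (3/1) × 4.886 = 14.66 mol; remaining = 35.06 − 14.66 = 20.40 mol
V(H2) = nRT/P = 20.40 × 8.314 × 807 / 1340 = 102.1 L

102 L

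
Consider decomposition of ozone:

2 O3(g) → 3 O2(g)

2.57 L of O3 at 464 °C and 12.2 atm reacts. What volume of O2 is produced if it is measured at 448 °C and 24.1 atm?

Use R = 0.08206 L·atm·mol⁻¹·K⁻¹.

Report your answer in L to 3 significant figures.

n(O3) = PV/RT = (12.2 × 2.57) / (0.08206 × 737.15) = 0.5183 mol
n(O2) = (3/2) × 0.5183 = 0.7774 mol
V = nRT/P = 0.7774 × 0.08206 × 721.15 / 24.1 = 1.909 L

1.91 L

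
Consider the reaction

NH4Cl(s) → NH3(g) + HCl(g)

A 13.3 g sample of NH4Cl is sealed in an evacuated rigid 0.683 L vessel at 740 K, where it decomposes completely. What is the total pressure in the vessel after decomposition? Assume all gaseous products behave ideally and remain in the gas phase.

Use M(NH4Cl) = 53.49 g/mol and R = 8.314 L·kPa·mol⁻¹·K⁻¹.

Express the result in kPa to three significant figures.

n(NH4Cl) = 13.3 / 53.49 = 0.2486 mol
n(gas produced) = (2/1) × 0.2486 = 0.4972 mol
P = nRT/V = 0.4972 × 8.314 × 740 / 0.683 = 4479 kPa

4480 kPa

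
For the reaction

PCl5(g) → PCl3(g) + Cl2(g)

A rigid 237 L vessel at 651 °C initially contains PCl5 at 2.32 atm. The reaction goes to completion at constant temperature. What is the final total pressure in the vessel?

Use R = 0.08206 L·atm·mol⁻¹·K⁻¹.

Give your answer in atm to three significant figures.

At constant T and V, P ∝ n(gas): 1 mol gas → 2 mol gas.
P_final = (2/1) × 2.32 = 4.640 atm

4.64 atm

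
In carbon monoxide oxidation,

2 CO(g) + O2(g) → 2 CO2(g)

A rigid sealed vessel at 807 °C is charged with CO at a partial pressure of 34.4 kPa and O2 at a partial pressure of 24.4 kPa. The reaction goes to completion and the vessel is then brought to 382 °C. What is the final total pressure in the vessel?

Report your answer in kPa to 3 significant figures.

25.2 kPa

Because the vessel is rigid and T is held at 807 °C, work the stoichiometry in partial pressures (P_i = n_iRT/V).
P(O2) required for 34.4 kPa of CO = (1/2) × 34.4 = 17.20 kPa; available 24.4 kPa, so CO is limiting.
P(O2) remaining = 24.4 − (1/2) × 34.4 = 7.200 kPa
P(gaseous products) = (2)/2 × 34.4 = 34.40 kPa
P_total at 807 °C = 7.200 + 34.40 = 41.60 kPa
Scaling to 382 °C: P = 41.60 × 655.15/1080.15 = 25.23 kPa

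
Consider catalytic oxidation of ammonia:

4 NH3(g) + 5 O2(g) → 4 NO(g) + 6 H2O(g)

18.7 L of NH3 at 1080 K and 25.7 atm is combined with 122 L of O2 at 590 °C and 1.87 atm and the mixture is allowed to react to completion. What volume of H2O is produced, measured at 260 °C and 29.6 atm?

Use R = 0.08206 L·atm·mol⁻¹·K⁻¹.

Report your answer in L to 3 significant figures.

5.71 L

n(NH3) = PV/RT = (25.7 × 18.7) / (0.08206 × 1080) = 5.423 mol
n(O2) = PV/RT = (1.87 × 122) / (0.08206 × 863.15) = 3.221 mol
For 5.423 mol NH3, stoichiometry requires (5/4) × 5.423 = 6.779 mol O2; 3.221 mol is available, so O2 is limiting.
n(H2O) = (6/5) × 3.221 = 3.865 mol
V(H2O) = nRT/P = 3.865 × 0.08206 × 533.15 / 29.6 = 5.713 L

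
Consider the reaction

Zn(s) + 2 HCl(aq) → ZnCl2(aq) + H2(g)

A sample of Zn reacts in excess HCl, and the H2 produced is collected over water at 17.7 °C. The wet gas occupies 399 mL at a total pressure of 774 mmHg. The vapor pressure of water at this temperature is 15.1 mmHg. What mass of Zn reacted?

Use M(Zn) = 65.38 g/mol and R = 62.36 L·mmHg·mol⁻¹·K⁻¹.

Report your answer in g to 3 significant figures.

1.09 g

P(H2) = 774 − 15.1 = 758.9 mmHg
n(H2) = PV/RT = (758.9 × 0.3990) / (62.36 × 290.85) = 0.01669 mol
n(Zn) = (1/1) × 0.01669 = 0.01669 mol
m(Zn) = 0.01669 × 65.38 = 1.091 g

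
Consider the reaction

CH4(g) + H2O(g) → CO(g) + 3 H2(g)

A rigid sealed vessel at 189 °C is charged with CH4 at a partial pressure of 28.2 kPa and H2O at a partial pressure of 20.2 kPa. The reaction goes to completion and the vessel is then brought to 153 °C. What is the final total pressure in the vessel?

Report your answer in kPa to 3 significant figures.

81.9 kPa

With V and T fixed, P_i ∝ n_i, so the mole ratios apply directly to partial pressures at 189 °C.
P(H2O) required for 28.2 kPa of CH4 = (1/1) × 28.2 = 28.20 kPa; available 20.2 kPa, so H2O is limiting.
P(CH4) remaining = 28.2 − (1/1) × 20.2 = 8.000 kPa
P(gaseous products) = (1+3)/1 × 20.2 = 80.80 kPa
P_total at 189 °C = 8.000 + 80.80 = 88.80 kPa
Scaling to 153 °C: P = 88.80 × 426.15/462.15 = 81.88 kPa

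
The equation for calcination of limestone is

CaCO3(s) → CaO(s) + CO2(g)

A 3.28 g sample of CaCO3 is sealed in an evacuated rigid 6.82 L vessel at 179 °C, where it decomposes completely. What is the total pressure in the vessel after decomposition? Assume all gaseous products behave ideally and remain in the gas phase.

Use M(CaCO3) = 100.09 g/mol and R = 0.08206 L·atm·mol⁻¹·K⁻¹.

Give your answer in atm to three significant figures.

0.178 atm

n(CaCO3) = 3.28 / 100.09 = 0.03277 mol
n(gas produced) = (1/1) × 0.03277 = 0.03277 mol
P = nRT/V = 0.03277 × 0.08206 × 452.15 / 6.82 = 0.1783 atm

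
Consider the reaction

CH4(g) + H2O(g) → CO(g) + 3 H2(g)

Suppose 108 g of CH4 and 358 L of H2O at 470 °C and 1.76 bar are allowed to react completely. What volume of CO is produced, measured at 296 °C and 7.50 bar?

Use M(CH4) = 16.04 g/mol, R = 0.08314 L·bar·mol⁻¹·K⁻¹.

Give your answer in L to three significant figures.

n(CH4) = 108 / 16.04 = 6.733 mol
n(H2O) = PV/RT = (1.76 × 358) / (0.08314 × 743.15) = 10.20 mol
For 6.733 mol CH4, stoichiometry requires (1/1) × 6.733 = 6.733 mol H2O; 10.20 mol is available, so CH4 is limiting.
n(CO) = (1/1) × 6.733 = 6.733 mol
V(CO) = nRT/P = 6.733 × 0.08314 × 569.15 / 7.50 = 42.48 L

42.5 L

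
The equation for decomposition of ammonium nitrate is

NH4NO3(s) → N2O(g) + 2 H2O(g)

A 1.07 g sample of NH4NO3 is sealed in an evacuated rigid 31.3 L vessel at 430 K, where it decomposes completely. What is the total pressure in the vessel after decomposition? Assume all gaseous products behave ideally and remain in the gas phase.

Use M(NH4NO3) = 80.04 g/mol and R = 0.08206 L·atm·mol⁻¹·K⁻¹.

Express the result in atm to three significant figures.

n(NH4NO3) = 1.07 / 80.04 = 0.01337 mol
n(gas produced) = (3/1) × 0.01337 = 0.04011 mol
P = nRT/V = 0.04011 × 0.08206 × 430 / 31.3 = 0.04522 atm

0.0452 atm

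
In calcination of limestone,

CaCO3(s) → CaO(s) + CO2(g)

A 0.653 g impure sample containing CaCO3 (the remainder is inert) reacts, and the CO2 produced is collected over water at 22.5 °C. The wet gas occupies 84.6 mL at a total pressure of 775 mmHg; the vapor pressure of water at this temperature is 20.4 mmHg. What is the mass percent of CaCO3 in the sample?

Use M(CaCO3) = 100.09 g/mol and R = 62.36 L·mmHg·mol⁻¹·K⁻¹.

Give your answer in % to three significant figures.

53.1 %

P(CO2) = 775 − 20.4 = 754.6 mmHg
n(CO2) = PV/RT = (754.6 × 0.08460) / (62.36 × 295.65) = 0.003463 mol
n(CaCO3) = (1/1) × 0.003463 = 0.003463 mol
m(CaCO3) = 0.003463 × 100.09 = 0.3466 g
%CaCO3 = 0.3466 / 0.653 × 100 = 53.08%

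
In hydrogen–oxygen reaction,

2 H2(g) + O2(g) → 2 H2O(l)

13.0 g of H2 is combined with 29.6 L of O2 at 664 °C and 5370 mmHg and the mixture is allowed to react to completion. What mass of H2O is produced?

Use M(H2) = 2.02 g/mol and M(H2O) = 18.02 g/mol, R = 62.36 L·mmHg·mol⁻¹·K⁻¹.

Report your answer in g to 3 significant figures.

n(H2) = 13.0 / 2.02 = 6.436 mol
n(O2) = PV/RT = (5370 × 29.6) / (62.36 × 937.15) = 2.720 mol
For 6.436 mol H2, stoichiometry requires (1/2) × 6.436 = 3.218 mol O2; 2.720 mol is available, so O2 is limiting.
n(H2O) = (2/1) × 2.720 = 5.440 mol
m(H2O) = 5.440 × 18.02 = 98.03 g

98.0 g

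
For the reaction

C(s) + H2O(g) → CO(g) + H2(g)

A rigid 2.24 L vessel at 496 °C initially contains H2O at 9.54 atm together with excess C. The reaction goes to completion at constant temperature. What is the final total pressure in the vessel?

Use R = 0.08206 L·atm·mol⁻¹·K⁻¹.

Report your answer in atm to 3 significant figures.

19.1 atm

At constant T and V, P ∝ n(gas): 1 mol gas → 2 mol gas.
P_final = (2/1) × 9.54 = 19.08 atm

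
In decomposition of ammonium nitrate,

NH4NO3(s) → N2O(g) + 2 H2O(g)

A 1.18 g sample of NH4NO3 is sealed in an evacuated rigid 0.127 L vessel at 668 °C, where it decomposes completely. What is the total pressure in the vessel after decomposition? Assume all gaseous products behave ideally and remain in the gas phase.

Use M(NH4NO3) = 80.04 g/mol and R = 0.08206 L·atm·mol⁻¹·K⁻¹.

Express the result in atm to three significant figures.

n(NH4NO3) = 1.18 / 80.04 = 0.01474 mol
n(gas produced) = (3/1) × 0.01474 = 0.04422 mol
P = nRT/V = 0.04422 × 0.08206 × 941.15 / 0.127 = 26.89 atm

26.9 atm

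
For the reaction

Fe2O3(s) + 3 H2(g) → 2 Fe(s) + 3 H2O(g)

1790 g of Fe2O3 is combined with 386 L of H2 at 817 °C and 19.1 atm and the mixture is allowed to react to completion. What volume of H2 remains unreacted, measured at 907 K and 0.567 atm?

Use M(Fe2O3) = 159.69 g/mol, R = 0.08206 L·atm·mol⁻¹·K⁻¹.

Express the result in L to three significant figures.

6400 L

n(Fe2O3) = 1790 / 159.69 = 11.21 mol
n(H2) = PV/RT = (19.1 × 386) / (0.08206 × 1090.15) = 82.41 mol
For 11.21 mol Fe2O3, stoichiometry requires (3/1) × 11.21 = 33.63 mol H2; 82.41 mol is available, so Fe2O3 is limiting.
n(H2) consumed = (3/1) × 11.21 = 33.63 mol; remaining = 82.41 − 33.63 = 48.78 mol
V(H2) = nRT/P = 48.78 × 0.08206 × 907 / 0.567 = 6403 L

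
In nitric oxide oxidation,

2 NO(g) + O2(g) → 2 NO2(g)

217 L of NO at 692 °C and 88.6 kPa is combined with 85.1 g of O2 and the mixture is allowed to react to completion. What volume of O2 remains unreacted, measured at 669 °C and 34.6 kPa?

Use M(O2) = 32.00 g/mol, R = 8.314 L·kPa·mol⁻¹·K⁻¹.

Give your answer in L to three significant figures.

n(NO) = PV/RT = (88.6 × 217) / (8.314 × 965.15) = 2.396 mol
n(O2) = 85.1 / 32.00 = 2.659 mol
For 2.396 mol NO, stoichiometry requires (1/2) × 2.396 = 1.198 mol O2; 2.659 mol is available, so NO is limiting.
n(O2) consumed = (1/2) × 2.396 = 1.198 mol; remaining = 2.659 − 1.198 = 1.461 mol
V(O2) = nRT/P = 1.461 × 8.314 × 942.15 / 34.6 = 330.8 L

331 L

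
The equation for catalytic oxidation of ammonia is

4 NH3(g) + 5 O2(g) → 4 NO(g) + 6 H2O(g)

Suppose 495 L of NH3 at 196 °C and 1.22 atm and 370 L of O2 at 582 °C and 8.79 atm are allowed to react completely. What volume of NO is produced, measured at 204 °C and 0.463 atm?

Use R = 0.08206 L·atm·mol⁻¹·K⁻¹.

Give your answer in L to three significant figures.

n(NH3) = PV/RT = (1.22 × 495) / (0.08206 × 469.15) = 15.69 mol
n(O2) = PV/RT = (8.79 × 370) / (0.08206 × 855.15) = 46.35 mol
For 15.69 mol NH3, stoichiometry requires (5/4) × 15.69 = 19.61 mol O2; 46.35 mol is available, so NH3 is limiting.
n(NO) = (4/4) × 15.69 = 15.69 mol
V(NO) = nRT/P = 15.69 × 0.08206 × 477.15 / 0.463 = 1327 L

1330 L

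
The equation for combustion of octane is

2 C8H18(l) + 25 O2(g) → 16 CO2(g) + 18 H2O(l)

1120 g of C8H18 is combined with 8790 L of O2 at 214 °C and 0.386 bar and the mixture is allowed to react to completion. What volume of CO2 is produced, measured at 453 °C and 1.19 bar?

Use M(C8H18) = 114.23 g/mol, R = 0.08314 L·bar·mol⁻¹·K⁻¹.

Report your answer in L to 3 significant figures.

n(C8H18) = 1120 / 114.23 = 9.805 mol
n(O2) = PV/RT = (0.386 × 8790) / (0.08314 × 487.15) = 83.77 mol
For 9.805 mol C8H18, stoichiometry requires (25/2) × 9.805 = 122.6 mol O2; 83.77 mol is available, so O2 is limiting.
n(CO2) = (16/25) × 83.77 = 53.61 mol
V(CO2) = nRT/P = 53.61 × 0.08314 × 726.15 / 1.19 = 2720 L

2720 L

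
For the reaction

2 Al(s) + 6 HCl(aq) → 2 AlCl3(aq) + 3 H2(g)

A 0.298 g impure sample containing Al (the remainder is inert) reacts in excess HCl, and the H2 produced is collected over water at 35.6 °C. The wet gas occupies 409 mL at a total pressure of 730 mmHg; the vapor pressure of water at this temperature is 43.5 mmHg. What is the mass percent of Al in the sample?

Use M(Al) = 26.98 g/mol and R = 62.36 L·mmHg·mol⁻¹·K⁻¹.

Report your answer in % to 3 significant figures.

P(H2) = 730 − 43.5 = 686.5 mmHg
n(H2) = PV/RT = (686.5 × 0.4090) / (62.36 × 308.75) = 0.01458 mol
n(Al) = (2/3) × 0.01458 = 0.009720 mol
m(Al) = 0.009720 × 26.98 = 0.2622 g
%Al = 0.2622 / 0.298 × 100 = 87.99%

88.0 %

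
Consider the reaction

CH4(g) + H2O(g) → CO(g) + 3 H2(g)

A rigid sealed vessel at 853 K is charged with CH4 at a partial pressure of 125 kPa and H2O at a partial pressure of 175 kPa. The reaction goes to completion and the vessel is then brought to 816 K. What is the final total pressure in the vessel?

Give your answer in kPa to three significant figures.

526 kPa

Because the vessel is rigid and T is held at 853 K, work the stoichiometry in partial pressures (P_i = n_iRT/V).
P(H2O) required for 125 kPa of CH4 = (1/1) × 125 = 125.0 kPa; available 175 kPa, so CH4 is limiting.
P(H2O) remaining = 175 − (1/1) × 125 = 50.00 kPa
P(gaseous products) = (1+3)/1 × 125 = 500.0 kPa
P_total at 853 K = 50.00 + 500.0 = 550.0 kPa
Scaling to 816 K: P = 550.0 × 816/853 = 526.1 kPa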